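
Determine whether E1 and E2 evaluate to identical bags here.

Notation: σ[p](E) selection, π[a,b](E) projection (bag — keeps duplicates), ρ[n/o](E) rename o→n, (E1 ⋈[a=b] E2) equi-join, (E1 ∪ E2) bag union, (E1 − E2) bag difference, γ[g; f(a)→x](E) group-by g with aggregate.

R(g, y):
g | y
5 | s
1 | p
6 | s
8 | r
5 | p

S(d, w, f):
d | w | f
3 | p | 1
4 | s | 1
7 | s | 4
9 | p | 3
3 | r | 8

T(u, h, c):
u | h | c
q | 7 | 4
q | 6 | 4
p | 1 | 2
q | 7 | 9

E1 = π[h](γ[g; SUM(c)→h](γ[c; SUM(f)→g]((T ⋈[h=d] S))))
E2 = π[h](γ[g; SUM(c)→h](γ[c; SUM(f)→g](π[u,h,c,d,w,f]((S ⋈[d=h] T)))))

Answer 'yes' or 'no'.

E1 per-node cardinality:
  T → 4
  S → 5
  (T ⋈[h=d] S) → 2
  γ[c; SUM(f)→g]((T ⋈[h=d] S)) → 2
  γ[g; SUM(c)→h](γ[c; SUM(f)→g]((T ⋈[h=d] S))) → 1
  π[h](γ[g; SUM(c)→h](γ[c; SUM(f)→g]((T ⋈[h=d] S)))) → 1
E2 per-node cardinality:
  S → 5
  T → 4
  (S ⋈[d=h] T) → 2
  π[u,h,c,d,w,f]((S ⋈[d=h] T)) → 2
  γ[c; SUM(f)→g](π[u,h,c,d,w,f]((S ⋈[d=h] T))) → 2
  γ[g; SUM(c)→h](γ[c; SUM(f)→g](π[u,h,c,d,w,f]((S ⋈[d=h] T)))) → 1
  π[h](γ[g; SUM(c)→h](γ[c; SUM(f)→g](π[u,h,c,d,w,f]((S ⋈[d=h] T))))) → 1

E1 and E2 produce the same multiset:
h
13

yes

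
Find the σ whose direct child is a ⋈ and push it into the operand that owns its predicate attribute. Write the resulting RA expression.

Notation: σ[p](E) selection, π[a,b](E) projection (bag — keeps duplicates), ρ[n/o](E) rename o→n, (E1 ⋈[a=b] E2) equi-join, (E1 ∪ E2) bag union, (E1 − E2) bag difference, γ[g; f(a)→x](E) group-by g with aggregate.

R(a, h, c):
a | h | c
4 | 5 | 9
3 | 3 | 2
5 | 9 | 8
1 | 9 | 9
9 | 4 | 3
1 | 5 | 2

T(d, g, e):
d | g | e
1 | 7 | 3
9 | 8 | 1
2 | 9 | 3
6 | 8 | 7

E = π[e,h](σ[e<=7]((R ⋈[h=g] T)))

σ filters on e, owned by the right side.
E' = π[e,h]((R ⋈[h=g] σ[e<=7](T)))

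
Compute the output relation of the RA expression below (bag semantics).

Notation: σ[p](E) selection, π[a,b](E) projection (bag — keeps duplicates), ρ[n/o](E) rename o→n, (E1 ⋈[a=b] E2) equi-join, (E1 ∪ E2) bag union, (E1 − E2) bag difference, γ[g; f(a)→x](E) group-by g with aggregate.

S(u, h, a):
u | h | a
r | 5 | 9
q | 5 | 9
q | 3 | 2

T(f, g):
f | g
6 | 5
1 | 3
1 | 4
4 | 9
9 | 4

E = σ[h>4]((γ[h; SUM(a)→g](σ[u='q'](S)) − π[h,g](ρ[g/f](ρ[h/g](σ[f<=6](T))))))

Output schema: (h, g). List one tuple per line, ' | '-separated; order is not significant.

Per-node cardinality:
  S → 3
  σ[u='q'](S) → 2
  γ[h; SUM(a)→g](σ[u='q'](S)) → 2
  T → 5
  σ[f<=6](T) → 4
  ρ[h/g](σ[f<=6](T)) → 4
  ρ[g/f](ρ[h/g](σ[f<=6](T))) → 4
  π[h,g](ρ[g/f](ρ[h/g](σ[f<=6](T)))) → 4
  (γ[h; SUM(a)→g](σ[u='q'](S)) − π[h,g](ρ[g/f](ρ[h/g](σ[f<=6](T))))) → 2
  σ[h>4]((γ[h; SUM(a)→g](σ[u='q'](S)) − π[h,g](ρ[g/f](ρ[h/g](σ[f<=6](T)))))) → 1

== RESULT ==
h | g
5 | 9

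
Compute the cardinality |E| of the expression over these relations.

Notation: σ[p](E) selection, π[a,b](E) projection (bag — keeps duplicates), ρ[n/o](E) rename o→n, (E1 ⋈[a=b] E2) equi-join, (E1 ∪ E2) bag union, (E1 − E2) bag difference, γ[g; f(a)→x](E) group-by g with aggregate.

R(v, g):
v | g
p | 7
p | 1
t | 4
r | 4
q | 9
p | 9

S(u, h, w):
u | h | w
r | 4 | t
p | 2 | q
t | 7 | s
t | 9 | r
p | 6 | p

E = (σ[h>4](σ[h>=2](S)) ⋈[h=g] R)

Per-node cardinality:
  S → 5
  σ[h>=2](S) → 5
  σ[h>4](σ[h>=2](S)) → 3
  R → 6
  (σ[h>4](σ[h>=2](S)) ⋈[h=g] R) → 3

|E| = 3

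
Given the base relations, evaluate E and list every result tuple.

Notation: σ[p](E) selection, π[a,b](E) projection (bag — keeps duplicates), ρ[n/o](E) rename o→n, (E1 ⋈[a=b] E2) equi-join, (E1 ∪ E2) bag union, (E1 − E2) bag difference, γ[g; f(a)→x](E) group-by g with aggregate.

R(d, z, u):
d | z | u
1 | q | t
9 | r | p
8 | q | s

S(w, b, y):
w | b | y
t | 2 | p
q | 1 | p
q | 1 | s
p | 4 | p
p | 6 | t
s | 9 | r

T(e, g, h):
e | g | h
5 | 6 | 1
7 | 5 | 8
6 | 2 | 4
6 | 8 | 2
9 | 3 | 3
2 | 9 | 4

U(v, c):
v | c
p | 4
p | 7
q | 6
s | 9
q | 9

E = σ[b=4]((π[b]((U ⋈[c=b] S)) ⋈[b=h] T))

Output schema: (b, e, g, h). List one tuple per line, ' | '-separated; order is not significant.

Row counts bottom-up:
  U → 5
  S → 6
  (U ⋈[c=b] S) → 4
  π[b]((U ⋈[c=b] S)) → 4
  T → 6
  (π[b]((U ⋈[c=b] S)) ⋈[b=h] T) → 2
  σ[b=4]((π[b]((U ⋈[c=b] S)) ⋈[b=h] T)) → 2

== RESULT ==
b | e | g | h
4 | 2 | 9 | 4
4 | 6 | 2 | 4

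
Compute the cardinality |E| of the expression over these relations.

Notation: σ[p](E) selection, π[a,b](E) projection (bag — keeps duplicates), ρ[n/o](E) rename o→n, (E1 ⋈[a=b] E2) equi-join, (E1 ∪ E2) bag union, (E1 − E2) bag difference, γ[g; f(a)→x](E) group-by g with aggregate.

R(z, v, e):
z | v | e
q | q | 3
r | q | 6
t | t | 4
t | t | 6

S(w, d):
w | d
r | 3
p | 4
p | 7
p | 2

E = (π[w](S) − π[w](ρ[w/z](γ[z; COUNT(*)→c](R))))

Row counts bottom-up:
  S → 4
  π[w](S) → 4
  R → 4
  γ[z; COUNT(*)→c](R) → 3
  ρ[w/z](γ[z; COUNT(*)→c](R)) → 3
  π[w](ρ[w/z](γ[z; COUNT(*)→c](R))) → 3
  (π[w](S) − π[w](ρ[w/z](γ[z; COUNT(*)→c](R)))) → 3

|E| = 3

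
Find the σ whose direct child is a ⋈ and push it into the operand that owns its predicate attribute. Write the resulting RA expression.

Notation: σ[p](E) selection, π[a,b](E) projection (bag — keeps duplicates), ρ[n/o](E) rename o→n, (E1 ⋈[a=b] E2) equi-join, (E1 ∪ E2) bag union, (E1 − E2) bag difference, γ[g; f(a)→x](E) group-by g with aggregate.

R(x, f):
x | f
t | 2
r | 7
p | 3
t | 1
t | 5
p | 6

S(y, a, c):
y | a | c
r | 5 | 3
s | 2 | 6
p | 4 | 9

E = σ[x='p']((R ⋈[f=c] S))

σ filters on x, owned by the left side.
E' = (σ[x='p'](R) ⋈[f=c] S)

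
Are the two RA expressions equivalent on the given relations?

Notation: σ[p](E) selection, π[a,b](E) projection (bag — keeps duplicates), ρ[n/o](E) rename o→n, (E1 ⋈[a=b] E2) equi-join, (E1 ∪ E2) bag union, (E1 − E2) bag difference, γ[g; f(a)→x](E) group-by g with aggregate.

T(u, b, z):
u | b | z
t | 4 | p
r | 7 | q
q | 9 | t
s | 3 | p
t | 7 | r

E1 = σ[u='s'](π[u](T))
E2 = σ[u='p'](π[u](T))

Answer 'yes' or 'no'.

E1 row counts bottom-up:
  T → 5
  π[u](T) → 5
  σ[u='s'](π[u](T)) → 1
E2 row counts bottom-up:
  T → 5
  π[u](T) → 5
  σ[u='p'](π[u](T)) → 0

E1 result:
u
s
E2 result:
u
(0 rows)
Witness: ('s',) appears 1× in E1 but 0× in E2.

no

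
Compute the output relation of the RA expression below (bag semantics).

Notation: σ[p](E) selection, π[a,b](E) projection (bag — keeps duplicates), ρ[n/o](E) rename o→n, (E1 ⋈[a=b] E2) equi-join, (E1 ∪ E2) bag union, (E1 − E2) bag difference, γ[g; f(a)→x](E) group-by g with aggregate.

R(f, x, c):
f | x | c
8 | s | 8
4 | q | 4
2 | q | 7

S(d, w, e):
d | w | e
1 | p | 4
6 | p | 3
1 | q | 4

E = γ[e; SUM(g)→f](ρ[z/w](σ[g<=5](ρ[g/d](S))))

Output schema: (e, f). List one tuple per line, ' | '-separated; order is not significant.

Subexpression sizes:
  S → 3
  ρ[g/d](S) → 3
  σ[g<=5](ρ[g/d](S)) → 2
  ρ[z/w](σ[g<=5](ρ[g/d](S))) → 2
  γ[e; SUM(g)→f](ρ[z/w](σ[g<=5](ρ[g/d](S)))) → 1

== RESULT ==
e | f
4 | 2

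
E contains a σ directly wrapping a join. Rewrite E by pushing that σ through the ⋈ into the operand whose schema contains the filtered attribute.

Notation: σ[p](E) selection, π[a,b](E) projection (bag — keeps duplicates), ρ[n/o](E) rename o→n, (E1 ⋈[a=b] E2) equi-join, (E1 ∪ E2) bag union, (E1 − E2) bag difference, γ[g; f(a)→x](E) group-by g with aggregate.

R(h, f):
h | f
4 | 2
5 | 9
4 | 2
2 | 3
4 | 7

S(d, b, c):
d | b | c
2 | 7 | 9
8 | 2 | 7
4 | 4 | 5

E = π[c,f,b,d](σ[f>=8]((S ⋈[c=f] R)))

σ filters on f, owned by the right side.
E' = π[c,f,b,d]((S ⋈[c=f] σ[f>=8](R)))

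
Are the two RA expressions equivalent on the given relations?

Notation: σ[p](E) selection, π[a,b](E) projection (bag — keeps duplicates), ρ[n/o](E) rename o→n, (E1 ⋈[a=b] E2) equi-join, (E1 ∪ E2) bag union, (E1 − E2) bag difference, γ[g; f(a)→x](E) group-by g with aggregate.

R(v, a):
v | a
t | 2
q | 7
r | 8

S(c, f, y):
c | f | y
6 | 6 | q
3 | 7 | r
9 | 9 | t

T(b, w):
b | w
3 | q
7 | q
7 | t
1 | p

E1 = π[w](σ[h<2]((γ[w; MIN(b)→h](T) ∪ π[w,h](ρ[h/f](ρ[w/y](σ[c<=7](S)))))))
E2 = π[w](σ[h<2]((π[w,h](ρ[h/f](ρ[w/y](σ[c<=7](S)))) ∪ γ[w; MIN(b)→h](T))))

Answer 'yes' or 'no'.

E1 stepwise |·|:
  T → 4
  γ[w; MIN(b)→h](T) → 3
  S → 3
  σ[c<=7](S) → 2
  ρ[w/y](σ[c<=7](S)) → 2
  ρ[h/f](ρ[w/y](σ[c<=7](S))) → 2
  π[w,h](ρ[h/f](ρ[w/y](σ[c<=7](S)))) → 2
  (γ[w; MIN(b)→h](T) ∪ π[w,h](ρ[h/f](ρ[w/y](σ[c<=7](S))))) → 5
  σ[h<2]((γ[w; MIN(b)→h](T) ∪ π[w,h](ρ[h/f](ρ[w/y](σ[c<=7](S)))))) → 1
  π[w](σ[h<2]((γ[w; MIN(b)→h](T) ∪ π[w,h](ρ[h/f](ρ[w/y](σ[c<=7](S))))))) → 1
E2 stepwise |·|:
  S → 3
  σ[c<=7](S) → 2
  ρ[w/y](σ[c<=7](S)) → 2
  ρ[h/f](ρ[w/y](σ[c<=7](S))) → 2
  π[w,h](ρ[h/f](ρ[w/y](σ[c<=7](S)))) → 2
  T → 4
  γ[w; MIN(b)→h](T) → 3
  (π[w,h](ρ[h/f](ρ[w/y](σ[c<=7](S)))) ∪ γ[w; MIN(b)→h](T)) → 5
  σ[h<2]((π[w,h](ρ[h/f](ρ[w/y](σ[c<=7](S)))) ∪ γ[w; MIN(b)→h](T))) → 1
  π[w](σ[h<2]((π[w,h](ρ[h/f](ρ[w/y](σ[c<=7](S)))) ∪ γ[w; MIN(b)→h](T)))) → 1

E1 and E2 produce the same multiset:
w
p

yes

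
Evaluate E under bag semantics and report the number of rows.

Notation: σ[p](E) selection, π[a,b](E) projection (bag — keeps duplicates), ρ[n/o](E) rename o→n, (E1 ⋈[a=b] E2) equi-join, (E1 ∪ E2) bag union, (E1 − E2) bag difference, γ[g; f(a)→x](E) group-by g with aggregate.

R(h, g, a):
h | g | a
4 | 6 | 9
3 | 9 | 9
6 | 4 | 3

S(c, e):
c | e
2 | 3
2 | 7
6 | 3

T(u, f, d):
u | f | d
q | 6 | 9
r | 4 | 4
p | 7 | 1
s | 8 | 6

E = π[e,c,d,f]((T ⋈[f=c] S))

Per-node cardinality:
  T → 4
  S → 3
  (T ⋈[f=c] S) → 1
  π[e,c,d,f]((T ⋈[f=c] S)) → 1

|E| = 1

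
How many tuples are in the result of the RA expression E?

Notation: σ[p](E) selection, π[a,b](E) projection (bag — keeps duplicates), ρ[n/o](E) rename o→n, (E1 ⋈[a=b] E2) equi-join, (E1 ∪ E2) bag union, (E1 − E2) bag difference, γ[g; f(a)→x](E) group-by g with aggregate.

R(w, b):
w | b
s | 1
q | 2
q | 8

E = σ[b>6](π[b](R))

Row counts bottom-up:
  R → 3
  π[b](R) → 3
  σ[b>6](π[b](R)) → 1

|E| = 1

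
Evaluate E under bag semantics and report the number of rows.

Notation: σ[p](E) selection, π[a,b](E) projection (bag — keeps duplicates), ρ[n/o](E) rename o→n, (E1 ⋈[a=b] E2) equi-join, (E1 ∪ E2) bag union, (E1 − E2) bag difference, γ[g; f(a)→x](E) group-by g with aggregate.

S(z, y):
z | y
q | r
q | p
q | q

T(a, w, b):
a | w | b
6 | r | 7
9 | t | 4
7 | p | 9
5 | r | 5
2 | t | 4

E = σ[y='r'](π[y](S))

Row counts bottom-up:
  S → 3
  π[y](S) → 3
  σ[y='r'](π[y](S)) → 1

|E| = 1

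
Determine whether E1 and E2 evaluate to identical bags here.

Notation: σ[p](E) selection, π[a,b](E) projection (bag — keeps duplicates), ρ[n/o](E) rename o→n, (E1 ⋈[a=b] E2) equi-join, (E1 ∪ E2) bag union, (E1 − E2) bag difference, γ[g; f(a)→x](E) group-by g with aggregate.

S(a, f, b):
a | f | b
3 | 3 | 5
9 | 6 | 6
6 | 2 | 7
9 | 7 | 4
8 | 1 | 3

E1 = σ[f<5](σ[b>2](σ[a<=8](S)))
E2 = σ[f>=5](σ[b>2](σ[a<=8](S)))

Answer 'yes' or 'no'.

E1 row counts bottom-up:
  S → 5
  σ[a<=8](S) → 3
  σ[b>2](σ[a<=8](S)) → 3
  σ[f<5](σ[b>2](σ[a<=8](S))) → 3
E2 row counts bottom-up:
  S → 5
  σ[a<=8](S) → 3
  σ[b>2](σ[a<=8](S)) → 3
  σ[f>=5](σ[b>2](σ[a<=8](S))) → 0

E1 result:
a | f | b
3 | 3 | 5
6 | 2 | 7
8 | 1 | 3
E2 result:
a | f | b
(0 rows)
Witness: (3, 3, 5) appears 1× in E1 but 0× in E2.

no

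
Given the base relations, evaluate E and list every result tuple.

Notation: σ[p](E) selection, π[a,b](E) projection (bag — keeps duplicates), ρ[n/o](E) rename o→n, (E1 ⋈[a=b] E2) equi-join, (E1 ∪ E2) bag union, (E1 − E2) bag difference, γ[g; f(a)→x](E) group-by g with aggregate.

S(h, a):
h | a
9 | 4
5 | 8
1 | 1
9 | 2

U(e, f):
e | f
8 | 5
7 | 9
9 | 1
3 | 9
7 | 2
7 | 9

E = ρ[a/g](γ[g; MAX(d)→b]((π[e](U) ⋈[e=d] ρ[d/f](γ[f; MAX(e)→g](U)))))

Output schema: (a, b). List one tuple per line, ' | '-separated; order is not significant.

Row counts bottom-up:
  U → 6
  π[e](U) → 6
  U → 6
  γ[f; MAX(e)→g](U) → 4
  ρ[d/f](γ[f; MAX(e)→g](U)) → 4
  (π[e](U) ⋈[e=d] ρ[d/f](γ[f; MAX(e)→g](U))) → 1
  γ[g; MAX(d)→b]((π[e](U) ⋈[e=d] ρ[d/f](γ[f; MAX(e)→g](U)))) → 1
  ρ[a/g](γ[g; MAX(d)→b]((π[e](U) ⋈[e=d] ρ[d/f](γ[f; MAX(e)→g](U))))) → 1

== RESULT ==
a | b
7 | 9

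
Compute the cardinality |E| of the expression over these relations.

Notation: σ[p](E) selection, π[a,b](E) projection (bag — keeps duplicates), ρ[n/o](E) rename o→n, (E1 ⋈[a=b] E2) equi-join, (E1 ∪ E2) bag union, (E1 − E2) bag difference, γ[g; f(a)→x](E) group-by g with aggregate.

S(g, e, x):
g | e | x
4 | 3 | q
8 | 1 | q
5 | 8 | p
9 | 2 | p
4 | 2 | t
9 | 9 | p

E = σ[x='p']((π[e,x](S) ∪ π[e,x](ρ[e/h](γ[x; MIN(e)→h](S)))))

Subexpression sizes:
  S → 6
  π[e,x](S) → 6
  S → 6
  γ[x; MIN(e)→h](S) → 3
  ρ[e/h](γ[x; MIN(e)→h](S)) → 3
  π[e,x](ρ[e/h](γ[x; MIN(e)→h](S))) → 3
  (π[e,x](S) ∪ π[e,x](ρ[e/h](γ[x; MIN(e)→h](S)))) → 9
  σ[x='p']((π[e,x](S) ∪ π[e,x](ρ[e/h](γ[x; MIN(e)→h](S))))) → 4

|E| = 4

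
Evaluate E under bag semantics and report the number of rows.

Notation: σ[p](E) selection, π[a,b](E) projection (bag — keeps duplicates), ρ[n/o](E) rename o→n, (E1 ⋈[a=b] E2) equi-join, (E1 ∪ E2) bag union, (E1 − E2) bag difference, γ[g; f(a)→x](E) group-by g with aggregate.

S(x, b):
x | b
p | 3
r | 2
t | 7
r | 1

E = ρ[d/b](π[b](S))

Per-node cardinality:
  S → 4
  π[b](S) → 4
  ρ[d/b](π[b](S)) → 4

|E| = 4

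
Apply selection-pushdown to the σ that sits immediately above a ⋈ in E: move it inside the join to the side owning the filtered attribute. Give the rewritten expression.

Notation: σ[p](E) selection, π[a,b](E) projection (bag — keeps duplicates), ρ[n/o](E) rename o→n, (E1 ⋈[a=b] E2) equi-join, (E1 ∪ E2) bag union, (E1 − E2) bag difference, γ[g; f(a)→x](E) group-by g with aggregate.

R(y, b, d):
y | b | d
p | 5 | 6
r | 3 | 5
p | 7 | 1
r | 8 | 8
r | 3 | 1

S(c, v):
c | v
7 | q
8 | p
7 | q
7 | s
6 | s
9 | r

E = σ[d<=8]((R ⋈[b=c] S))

σ filters on d, owned by the left side.
E' = (σ[d<=8](R) ⋈[b=c] S)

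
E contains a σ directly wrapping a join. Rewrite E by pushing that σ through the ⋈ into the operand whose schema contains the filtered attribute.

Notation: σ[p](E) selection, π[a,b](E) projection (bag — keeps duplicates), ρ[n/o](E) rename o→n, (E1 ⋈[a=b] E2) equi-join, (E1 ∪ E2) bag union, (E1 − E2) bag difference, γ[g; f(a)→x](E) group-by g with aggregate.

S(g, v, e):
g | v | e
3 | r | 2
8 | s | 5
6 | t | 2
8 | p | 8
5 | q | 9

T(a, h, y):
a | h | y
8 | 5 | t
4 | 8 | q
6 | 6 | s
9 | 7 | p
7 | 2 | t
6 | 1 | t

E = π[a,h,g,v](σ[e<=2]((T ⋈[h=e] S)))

σ filters on e, owned by the right side.
E' = π[a,h,g,v]((T ⋈[h=e] σ[e<=2](S)))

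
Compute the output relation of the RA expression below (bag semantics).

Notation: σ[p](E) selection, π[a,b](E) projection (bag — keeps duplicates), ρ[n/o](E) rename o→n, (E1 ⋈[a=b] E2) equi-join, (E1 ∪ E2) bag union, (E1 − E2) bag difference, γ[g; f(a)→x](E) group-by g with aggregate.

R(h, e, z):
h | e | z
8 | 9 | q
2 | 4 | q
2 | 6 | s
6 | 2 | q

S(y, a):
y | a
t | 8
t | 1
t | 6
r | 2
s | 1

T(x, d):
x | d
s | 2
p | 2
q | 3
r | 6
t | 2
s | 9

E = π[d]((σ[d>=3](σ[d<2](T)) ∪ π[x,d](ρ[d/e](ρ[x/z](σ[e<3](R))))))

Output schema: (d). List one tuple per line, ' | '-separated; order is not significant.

Row counts bottom-up:
  T → 6
  σ[d<2](T) → 0
  σ[d>=3](σ[d<2](T)) → 0
  R → 4
  σ[e<3](R) → 1
  ρ[x/z](σ[e<3](R)) → 1
  ρ[d/e](ρ[x/z](σ[e<3](R))) → 1
  π[x,d](ρ[d/e](ρ[x/z](σ[e<3](R)))) → 1
  (σ[d>=3](σ[d<2](T)) ∪ π[x,d](ρ[d/e](ρ[x/z](σ[e<3](R))))) → 1
  π[d]((σ[d>=3](σ[d<2](T)) ∪ π[x,d](ρ[d/e](ρ[x/z](σ[e<3](R)))))) → 1

== RESULT ==
d
2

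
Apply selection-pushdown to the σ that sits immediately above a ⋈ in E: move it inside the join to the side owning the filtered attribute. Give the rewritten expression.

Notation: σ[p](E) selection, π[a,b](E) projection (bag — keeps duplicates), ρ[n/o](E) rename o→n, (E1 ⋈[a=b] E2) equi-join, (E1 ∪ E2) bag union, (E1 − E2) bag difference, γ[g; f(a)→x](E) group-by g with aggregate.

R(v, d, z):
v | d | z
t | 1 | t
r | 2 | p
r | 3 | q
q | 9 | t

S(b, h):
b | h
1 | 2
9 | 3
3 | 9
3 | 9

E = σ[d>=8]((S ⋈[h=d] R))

σ filters on d, owned by the right side.
E' = (S ⋈[h=d] σ[d>=8](R))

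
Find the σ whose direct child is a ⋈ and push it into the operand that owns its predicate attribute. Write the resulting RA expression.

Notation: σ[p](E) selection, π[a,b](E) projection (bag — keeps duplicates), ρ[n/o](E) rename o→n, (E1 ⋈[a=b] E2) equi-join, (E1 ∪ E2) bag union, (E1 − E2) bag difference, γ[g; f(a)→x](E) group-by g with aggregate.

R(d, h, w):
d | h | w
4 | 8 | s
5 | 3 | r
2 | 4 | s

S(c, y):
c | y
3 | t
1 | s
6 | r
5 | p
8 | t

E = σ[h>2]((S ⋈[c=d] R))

σ filters on h, owned by the right side.
E' = (S ⋈[c=d] σ[h>2](R))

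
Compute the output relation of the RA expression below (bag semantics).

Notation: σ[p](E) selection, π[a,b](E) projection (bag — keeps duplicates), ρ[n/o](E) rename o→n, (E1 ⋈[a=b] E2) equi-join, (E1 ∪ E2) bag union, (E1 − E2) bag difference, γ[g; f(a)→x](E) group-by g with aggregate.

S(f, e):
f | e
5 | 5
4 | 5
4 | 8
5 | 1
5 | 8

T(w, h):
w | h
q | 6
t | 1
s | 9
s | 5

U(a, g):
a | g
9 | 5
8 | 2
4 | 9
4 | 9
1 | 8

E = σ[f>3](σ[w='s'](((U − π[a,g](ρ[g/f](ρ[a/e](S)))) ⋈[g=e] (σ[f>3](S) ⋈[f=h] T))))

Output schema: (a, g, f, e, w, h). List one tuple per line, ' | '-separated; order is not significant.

Row counts bottom-up:
  U → 5
  S → 5
  ρ[a/e](S) → 5
  ρ[g/f](ρ[a/e](S)) → 5
  π[a,g](ρ[g/f](ρ[a/e](S))) → 5
  (U − π[a,g](ρ[g/f](ρ[a/e](S)))) → 5
  S → 5
  σ[f>3](S) → 5
  T → 4
  (σ[f>3](S) ⋈[f=h] T) → 3
  ((U − π[a,g](ρ[g/f](ρ[a/e](S)))) ⋈[g=e] (σ[f>3](S) ⋈[f=h] T)) → 2
  σ[w='s'](((U − π[a,g](ρ[g/f](ρ[a/e](S)))) ⋈[g=e] (σ[f>3](S) ⋈[f=h] T))) → 2
  σ[f>3](σ[w='s'](((U − π[a,g](ρ[g/f](ρ[a/e](S)))) ⋈[g=e] (σ[f>3](S) ⋈[f=h] T)))) → 2

== RESULT ==
a | g | f | e | w | h
1 | 8 | 5 | 8 | s | 5
9 | 5 | 5 | 5 | s | 5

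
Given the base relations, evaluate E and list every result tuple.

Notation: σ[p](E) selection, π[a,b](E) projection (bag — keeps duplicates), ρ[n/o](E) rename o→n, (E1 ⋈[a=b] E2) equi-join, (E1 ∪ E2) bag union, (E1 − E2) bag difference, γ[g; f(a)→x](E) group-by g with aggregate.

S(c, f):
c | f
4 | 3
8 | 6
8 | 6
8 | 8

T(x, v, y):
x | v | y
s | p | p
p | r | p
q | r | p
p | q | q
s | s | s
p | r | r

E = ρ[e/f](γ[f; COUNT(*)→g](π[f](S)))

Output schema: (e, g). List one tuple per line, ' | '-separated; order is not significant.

Row counts bottom-up:
  S → 4
  π[f](S) → 4
  γ[f; COUNT(*)→g](π[f](S)) → 3
  ρ[e/f](γ[f; COUNT(*)→g](π[f](S))) → 3

== RESULT ==
e | g
3 | 1
6 | 2
8 | 1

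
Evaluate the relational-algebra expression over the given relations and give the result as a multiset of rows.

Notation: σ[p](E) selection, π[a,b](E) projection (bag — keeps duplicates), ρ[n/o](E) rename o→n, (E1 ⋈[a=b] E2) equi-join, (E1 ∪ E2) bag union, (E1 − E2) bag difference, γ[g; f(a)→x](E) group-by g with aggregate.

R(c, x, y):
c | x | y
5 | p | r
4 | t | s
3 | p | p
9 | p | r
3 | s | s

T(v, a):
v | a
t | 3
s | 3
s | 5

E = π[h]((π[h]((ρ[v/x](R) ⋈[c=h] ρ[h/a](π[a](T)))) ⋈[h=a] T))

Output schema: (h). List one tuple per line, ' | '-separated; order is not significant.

Per-node cardinality:
  R → 5
  ρ[v/x](R) → 5
  T → 3
  π[a](T) → 3
  ρ[h/a](π[a](T)) → 3
  (ρ[v/x](R) ⋈[c=h] ρ[h/a](π[a](T))) → 5
  π[h]((ρ[v/x](R) ⋈[c=h] ρ[h/a](π[a](T)))) → 5
  T → 3
  (π[h]((ρ[v/x](R) ⋈[c=h] ρ[h/a](π[a](T)))) ⋈[h=a] T) → 9
  π[h]((π[h]((ρ[v/x](R) ⋈[c=h] ρ[h/a](π[a](T)))) ⋈[h=a] T)) → 9

== RESULT ==
h
3
3
3
3
3
3
3
3
5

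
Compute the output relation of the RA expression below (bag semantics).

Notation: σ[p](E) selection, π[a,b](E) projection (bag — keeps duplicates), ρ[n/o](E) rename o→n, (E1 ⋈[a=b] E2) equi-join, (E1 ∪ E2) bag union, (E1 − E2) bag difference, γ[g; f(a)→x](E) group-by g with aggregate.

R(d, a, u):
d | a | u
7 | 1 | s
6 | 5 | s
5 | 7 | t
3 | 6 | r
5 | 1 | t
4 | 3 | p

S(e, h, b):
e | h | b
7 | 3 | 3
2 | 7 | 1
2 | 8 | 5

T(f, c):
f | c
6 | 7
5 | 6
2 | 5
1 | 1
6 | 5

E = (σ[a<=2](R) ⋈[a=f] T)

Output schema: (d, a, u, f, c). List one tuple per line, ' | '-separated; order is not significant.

Subexpression sizes:
  R → 6
  σ[a<=2](R) → 2
  T → 5
  (σ[a<=2](R) ⋈[a=f] T) → 2

== RESULT ==
d | a | u | f | c
5 | 1 | t | 1 | 1
7 | 1 | s | 1 | 1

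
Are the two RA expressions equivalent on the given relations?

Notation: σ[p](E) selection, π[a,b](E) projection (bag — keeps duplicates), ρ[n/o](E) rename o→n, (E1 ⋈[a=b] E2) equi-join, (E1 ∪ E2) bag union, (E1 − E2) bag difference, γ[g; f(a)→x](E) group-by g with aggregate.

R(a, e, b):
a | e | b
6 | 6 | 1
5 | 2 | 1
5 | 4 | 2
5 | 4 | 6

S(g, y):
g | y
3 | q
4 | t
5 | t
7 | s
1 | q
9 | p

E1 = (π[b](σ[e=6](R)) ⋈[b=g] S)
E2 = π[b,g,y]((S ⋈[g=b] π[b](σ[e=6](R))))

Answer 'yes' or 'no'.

E1 stepwise |·|:
  R → 4
  σ[e=6](R) → 1
  π[b](σ[e=6](R)) → 1
  S → 6
  (π[b](σ[e=6](R)) ⋈[b=g] S) → 1
E2 stepwise |·|:
  S → 6
  R → 4
  σ[e=6](R) → 1
  π[b](σ[e=6](R)) → 1
  (S ⋈[g=b] π[b](σ[e=6](R))) → 1
  π[b,g,y]((S ⋈[g=b] π[b](σ[e=6](R)))) → 1

E1 and E2 produce the same multiset:
b | g | y
1 | 1 | q

yes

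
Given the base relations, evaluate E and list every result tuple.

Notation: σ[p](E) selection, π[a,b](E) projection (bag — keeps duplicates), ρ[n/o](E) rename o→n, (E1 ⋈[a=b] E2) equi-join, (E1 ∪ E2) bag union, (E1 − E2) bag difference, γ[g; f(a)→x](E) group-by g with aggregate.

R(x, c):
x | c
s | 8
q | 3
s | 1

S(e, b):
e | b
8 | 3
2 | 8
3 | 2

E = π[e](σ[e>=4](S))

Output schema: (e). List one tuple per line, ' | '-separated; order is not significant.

Row counts bottom-up:
  S → 3
  σ[e>=4](S) → 1
  π[e](σ[e>=4](S)) → 1

== RESULT ==
e
8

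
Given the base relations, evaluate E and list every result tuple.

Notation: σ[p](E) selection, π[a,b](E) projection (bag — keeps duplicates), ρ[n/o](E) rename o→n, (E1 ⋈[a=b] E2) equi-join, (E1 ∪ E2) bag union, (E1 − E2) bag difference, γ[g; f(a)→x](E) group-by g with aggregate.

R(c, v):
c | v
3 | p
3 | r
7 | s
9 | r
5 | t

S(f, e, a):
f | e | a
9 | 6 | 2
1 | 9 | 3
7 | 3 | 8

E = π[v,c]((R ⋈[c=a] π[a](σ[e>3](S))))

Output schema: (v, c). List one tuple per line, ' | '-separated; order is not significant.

Stepwise |·|:
  R → 5
  S → 3
  σ[e>3](S) → 2
  π[a](σ[e>3](S)) → 2
  (R ⋈[c=a] π[a](σ[e>3](S))) → 2
  π[v,c]((R ⋈[c=a] π[a](σ[e>3](S)))) → 2

== RESULT ==
v | c
p | 3
r | 3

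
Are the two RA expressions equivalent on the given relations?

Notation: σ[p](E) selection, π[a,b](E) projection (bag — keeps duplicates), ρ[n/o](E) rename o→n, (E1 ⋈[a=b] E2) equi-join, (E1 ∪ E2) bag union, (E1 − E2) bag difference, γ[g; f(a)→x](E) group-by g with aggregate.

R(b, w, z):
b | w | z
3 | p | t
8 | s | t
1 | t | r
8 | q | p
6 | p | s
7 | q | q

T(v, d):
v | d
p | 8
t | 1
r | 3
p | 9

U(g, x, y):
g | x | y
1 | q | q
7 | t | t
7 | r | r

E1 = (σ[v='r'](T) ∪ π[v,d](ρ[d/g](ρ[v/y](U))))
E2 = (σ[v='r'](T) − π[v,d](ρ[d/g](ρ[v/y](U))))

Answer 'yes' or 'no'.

E1 row counts bottom-up:
  T → 4
  σ[v='r'](T) → 1
  U → 3
  ρ[v/y](U) → 3
  ρ[d/g](ρ[v/y](U)) → 3
  π[v,d](ρ[d/g](ρ[v/y](U))) → 3
  (σ[v='r'](T) ∪ π[v,d](ρ[d/g](ρ[v/y](U)))) → 4
E2 row counts bottom-up:
  T → 4
  σ[v='r'](T) → 1
  U → 3
  ρ[v/y](U) → 3
  ρ[d/g](ρ[v/y](U)) → 3
  π[v,d](ρ[d/g](ρ[v/y](U))) → 3
  (σ[v='r'](T) − π[v,d](ρ[d/g](ρ[v/y](U)))) → 1

E1 result:
v | d
q | 1
r | 3
r | 7
t | 7
E2 result:
v | d
r | 3
Witness: ('r', 7) appears 1× in E1 but 0× in E2.

no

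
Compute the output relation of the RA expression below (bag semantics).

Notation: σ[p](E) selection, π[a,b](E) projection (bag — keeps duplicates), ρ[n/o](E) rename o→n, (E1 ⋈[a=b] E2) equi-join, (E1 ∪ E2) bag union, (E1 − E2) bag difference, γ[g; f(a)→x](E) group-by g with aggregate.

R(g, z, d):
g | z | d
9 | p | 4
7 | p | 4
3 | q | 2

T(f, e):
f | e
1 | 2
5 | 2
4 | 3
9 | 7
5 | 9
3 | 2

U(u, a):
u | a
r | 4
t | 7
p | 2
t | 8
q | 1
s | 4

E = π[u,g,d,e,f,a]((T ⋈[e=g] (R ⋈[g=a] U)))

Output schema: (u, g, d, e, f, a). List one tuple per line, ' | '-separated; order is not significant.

Per-node cardinality:
  T → 6
  R → 3
  U → 6
  (R ⋈[g=a] U) → 1
  (T ⋈[e=g] (R ⋈[g=a] U)) → 1
  π[u,g,d,e,f,a]((T ⋈[e=g] (R ⋈[g=a] U))) → 1

== RESULT ==
u | g | d | e | f | a
t | 7 | 4 | 7 | 9 | 7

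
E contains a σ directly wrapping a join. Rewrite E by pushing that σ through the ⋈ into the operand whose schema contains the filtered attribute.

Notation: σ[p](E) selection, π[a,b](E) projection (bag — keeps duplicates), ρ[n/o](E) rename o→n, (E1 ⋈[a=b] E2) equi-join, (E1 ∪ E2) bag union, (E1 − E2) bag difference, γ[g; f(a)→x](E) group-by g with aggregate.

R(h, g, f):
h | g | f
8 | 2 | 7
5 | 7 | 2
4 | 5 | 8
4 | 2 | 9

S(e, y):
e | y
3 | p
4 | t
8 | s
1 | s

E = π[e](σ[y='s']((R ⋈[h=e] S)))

σ filters on y, owned by the right side.
E' = π[e]((R ⋈[h=e] σ[y='s'](S)))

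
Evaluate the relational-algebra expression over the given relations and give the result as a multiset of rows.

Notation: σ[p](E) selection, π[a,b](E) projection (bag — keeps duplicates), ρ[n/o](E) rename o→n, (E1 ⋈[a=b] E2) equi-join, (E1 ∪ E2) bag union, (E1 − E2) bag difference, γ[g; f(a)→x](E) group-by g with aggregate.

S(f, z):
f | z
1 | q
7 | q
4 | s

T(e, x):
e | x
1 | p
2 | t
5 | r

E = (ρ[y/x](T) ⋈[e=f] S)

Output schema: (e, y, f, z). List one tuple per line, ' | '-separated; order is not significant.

Row counts bottom-up:
  T → 3
  ρ[y/x](T) → 3
  S → 3
  (ρ[y/x](T) ⋈[e=f] S) → 1

== RESULT ==
e | y | f | z
1 | p | 1 | q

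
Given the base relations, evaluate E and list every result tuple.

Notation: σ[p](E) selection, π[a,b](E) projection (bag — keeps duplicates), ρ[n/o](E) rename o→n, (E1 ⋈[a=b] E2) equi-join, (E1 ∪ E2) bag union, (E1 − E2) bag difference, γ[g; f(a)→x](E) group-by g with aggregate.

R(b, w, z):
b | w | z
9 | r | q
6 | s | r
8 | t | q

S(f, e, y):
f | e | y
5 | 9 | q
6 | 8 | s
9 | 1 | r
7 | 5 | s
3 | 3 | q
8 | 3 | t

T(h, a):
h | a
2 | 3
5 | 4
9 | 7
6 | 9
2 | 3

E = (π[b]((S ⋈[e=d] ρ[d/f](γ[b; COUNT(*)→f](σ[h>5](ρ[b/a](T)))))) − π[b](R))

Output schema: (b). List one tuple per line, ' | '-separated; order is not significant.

Per-node cardinality:
  S → 6
  T → 5
  ρ[b/a](T) → 5
  σ[h>5](ρ[b/a](T)) → 2
  γ[b; COUNT(*)→f](σ[h>5](ρ[b/a](T))) → 2
  ρ[d/f](γ[b; COUNT(*)→f](σ[h>5](ρ[b/a](T)))) → 2
  (S ⋈[e=d] ρ[d/f](γ[b; COUNT(*)→f](σ[h>5](ρ[b/a](T))))) → 2
  π[b]((S ⋈[e=d] ρ[d/f](γ[b; COUNT(*)→f](σ[h>5](ρ[b/a](T)))))) → 2
  R → 3
  π[b](R) → 3
  (π[b]((S ⋈[e=d] ρ[d/f](γ[b; COUNT(*)→f](σ[h>5](ρ[b/a](T)))))) − π[b](R)) → 1

== RESULT ==
b
7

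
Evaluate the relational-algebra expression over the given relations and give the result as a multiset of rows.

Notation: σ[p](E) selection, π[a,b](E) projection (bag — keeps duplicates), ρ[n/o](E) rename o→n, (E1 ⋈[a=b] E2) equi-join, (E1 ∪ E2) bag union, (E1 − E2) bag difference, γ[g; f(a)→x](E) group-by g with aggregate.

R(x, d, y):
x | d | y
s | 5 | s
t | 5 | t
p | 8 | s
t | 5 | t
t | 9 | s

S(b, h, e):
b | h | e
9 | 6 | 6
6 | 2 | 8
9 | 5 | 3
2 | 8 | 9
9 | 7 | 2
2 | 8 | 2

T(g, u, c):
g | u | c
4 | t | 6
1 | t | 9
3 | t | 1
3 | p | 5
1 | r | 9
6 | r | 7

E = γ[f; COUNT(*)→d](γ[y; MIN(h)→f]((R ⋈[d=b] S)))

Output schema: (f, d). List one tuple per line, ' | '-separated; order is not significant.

Per-node cardinality:
  R → 5
  S → 6
  (R ⋈[d=b] S) → 3
  γ[y; MIN(h)→f]((R ⋈[d=b] S)) → 1
  γ[f; COUNT(*)→d](γ[y; MIN(h)→f]((R ⋈[d=b] S))) → 1

== RESULT ==
f | d
5 | 1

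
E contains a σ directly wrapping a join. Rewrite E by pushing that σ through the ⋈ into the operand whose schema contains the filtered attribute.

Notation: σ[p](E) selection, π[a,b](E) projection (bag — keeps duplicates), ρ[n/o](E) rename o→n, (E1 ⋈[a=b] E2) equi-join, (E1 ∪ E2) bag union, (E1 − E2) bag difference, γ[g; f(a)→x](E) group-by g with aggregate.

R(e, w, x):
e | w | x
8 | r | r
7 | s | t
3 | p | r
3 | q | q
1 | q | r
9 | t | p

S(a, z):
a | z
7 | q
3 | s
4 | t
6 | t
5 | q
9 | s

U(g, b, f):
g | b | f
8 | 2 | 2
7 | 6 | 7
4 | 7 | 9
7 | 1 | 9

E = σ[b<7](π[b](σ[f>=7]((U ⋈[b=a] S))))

σ filters on f, owned by the left side.
E' = σ[b<7](π[b]((σ[f>=7](U) ⋈[b=a] S)))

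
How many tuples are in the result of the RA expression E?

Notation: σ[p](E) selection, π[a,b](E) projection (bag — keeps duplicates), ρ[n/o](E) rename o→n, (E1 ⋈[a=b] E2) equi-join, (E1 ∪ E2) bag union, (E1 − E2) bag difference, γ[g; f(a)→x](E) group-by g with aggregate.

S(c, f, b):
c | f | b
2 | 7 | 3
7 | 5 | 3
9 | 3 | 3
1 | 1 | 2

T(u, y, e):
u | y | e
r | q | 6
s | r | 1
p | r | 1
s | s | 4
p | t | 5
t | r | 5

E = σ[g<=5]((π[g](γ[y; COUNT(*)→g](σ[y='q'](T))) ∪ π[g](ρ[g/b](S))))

Per-node cardinality:
  T → 6
  σ[y='q'](T) → 1
  γ[y; COUNT(*)→g](σ[y='q'](T)) → 1
  π[g](γ[y; COUNT(*)→g](σ[y='q'](T))) → 1
  S → 4
  ρ[g/b](S) → 4
  π[g](ρ[g/b](S)) → 4
  (π[g](γ[y; COUNT(*)→g](σ[y='q'](T))) ∪ π[g](ρ[g/b](S))) → 5
  σ[g<=5]((π[g](γ[y; COUNT(*)→g](σ[y='q'](T))) ∪ π[g](ρ[g/b](S)))) → 5

|E| = 5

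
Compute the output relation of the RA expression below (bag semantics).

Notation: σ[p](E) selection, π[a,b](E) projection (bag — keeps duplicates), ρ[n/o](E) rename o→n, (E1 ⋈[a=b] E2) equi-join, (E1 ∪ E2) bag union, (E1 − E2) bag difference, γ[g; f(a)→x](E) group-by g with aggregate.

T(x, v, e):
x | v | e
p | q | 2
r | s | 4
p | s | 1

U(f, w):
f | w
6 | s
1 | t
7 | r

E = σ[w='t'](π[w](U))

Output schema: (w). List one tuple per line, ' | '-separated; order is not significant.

Subexpression sizes:
  U → 3
  π[w](U) → 3
  σ[w='t'](π[w](U)) → 1

== RESULT ==
w
t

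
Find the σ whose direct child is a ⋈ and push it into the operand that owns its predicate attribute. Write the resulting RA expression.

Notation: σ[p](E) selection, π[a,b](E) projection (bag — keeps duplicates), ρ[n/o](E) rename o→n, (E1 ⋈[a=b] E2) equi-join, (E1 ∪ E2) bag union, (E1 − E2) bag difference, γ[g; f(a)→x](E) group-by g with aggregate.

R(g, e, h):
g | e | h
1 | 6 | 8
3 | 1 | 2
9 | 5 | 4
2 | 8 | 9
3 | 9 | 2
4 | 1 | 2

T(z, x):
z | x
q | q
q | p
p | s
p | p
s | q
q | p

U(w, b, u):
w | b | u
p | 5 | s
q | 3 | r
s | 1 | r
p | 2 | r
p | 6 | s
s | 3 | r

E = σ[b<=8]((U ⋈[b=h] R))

σ filters on b, owned by the left side.
E' = (σ[b<=8](U) ⋈[b=h] R)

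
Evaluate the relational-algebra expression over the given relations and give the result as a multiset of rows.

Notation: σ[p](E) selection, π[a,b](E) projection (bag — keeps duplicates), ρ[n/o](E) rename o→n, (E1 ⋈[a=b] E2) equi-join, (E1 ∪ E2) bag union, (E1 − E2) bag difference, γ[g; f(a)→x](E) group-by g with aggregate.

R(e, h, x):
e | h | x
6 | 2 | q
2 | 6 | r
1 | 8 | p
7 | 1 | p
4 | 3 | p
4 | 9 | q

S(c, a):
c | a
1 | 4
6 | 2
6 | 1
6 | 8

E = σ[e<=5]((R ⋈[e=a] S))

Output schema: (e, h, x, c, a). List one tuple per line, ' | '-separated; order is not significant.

Stepwise |·|:
  R → 6
  S → 4
  (R ⋈[e=a] S) → 4
  σ[e<=5]((R ⋈[e=a] S)) → 4

== RESULT ==
e | h | x | c | a
1 | 8 | p | 6 | 1
2 | 6 | r | 6 | 2
4 | 3 | p | 1 | 4
4 | 9 | q | 1 | 4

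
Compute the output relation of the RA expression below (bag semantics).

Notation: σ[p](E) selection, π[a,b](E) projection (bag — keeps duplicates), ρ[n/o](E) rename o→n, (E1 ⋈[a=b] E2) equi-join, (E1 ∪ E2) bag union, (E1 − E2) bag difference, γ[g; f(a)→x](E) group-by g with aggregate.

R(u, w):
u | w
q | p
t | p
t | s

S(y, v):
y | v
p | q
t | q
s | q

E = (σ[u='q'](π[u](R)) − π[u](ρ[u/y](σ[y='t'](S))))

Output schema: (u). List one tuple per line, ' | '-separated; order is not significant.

Stepwise |·|:
  R → 3
  π[u](R) → 3
  σ[u='q'](π[u](R)) → 1
  S → 3
  σ[y='t'](S) → 1
  ρ[u/y](σ[y='t'](S)) → 1
  π[u](ρ[u/y](σ[y='t'](S))) → 1
  (σ[u='q'](π[u](R)) − π[u](ρ[u/y](σ[y='t'](S)))) → 1

== RESULT ==
u
q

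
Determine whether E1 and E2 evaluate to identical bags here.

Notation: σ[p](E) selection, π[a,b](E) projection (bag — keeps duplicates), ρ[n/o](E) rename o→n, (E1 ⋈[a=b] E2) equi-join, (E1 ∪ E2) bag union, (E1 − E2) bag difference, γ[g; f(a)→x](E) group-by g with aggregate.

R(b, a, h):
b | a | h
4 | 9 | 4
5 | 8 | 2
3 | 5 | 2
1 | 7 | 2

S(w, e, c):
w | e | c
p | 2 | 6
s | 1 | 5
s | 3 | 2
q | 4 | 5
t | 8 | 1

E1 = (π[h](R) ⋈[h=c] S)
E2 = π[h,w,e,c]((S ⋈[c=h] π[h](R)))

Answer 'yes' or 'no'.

E1 stepwise |·|:
  R → 4
  π[h](R) → 4
  S → 5
  (π[h](R) ⋈[h=c] S) → 3
E2 stepwise |·|:
  S → 5
  R → 4
  π[h](R) → 4
  (S ⋈[c=h] π[h](R)) → 3
  π[h,w,e,c]((S ⋈[c=h] π[h](R))) → 3

E1 and E2 produce the same multiset:
h | w | e | c
2 | s | 3 | 2
2 | s | 3 | 2
2 | s | 3 | 2

yes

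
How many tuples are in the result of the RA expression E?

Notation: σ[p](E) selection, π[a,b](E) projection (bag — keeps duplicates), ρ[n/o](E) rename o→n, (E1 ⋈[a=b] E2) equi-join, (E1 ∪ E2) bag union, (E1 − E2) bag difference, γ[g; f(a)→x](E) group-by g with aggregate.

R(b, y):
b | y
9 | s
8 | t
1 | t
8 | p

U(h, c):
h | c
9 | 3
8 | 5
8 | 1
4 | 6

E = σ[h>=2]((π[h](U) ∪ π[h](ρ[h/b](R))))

Row counts bottom-up:
  U → 4
  π[h](U) → 4
  R → 4
  ρ[h/b](R) → 4
  π[h](ρ[h/b](R)) → 4
  (π[h](U) ∪ π[h](ρ[h/b](R))) → 8
  σ[h>=2]((π[h](U) ∪ π[h](ρ[h/b](R)))) → 7

|E| = 7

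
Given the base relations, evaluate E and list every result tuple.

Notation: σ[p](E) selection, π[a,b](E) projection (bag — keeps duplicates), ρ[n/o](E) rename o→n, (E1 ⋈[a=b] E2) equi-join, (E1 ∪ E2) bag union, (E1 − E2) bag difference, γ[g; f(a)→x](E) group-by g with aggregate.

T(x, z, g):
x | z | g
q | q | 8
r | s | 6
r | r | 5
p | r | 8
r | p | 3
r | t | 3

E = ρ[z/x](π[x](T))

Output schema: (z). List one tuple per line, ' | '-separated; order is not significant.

Subexpression sizes:
  T → 6
  π[x](T) → 6
  ρ[z/x](π[x](T)) → 6

== RESULT ==
z
p
q
r
r
r
r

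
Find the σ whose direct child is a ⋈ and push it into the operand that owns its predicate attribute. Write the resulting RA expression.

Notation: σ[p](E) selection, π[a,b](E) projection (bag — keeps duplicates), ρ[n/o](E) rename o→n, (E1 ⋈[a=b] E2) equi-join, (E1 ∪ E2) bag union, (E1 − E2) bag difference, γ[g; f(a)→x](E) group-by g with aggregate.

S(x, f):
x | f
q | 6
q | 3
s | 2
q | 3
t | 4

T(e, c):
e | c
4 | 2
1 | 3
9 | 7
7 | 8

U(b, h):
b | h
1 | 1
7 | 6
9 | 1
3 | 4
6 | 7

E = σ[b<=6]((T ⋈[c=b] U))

σ filters on b, owned by the right side.
E' = (T ⋈[c=b] σ[b<=6](U))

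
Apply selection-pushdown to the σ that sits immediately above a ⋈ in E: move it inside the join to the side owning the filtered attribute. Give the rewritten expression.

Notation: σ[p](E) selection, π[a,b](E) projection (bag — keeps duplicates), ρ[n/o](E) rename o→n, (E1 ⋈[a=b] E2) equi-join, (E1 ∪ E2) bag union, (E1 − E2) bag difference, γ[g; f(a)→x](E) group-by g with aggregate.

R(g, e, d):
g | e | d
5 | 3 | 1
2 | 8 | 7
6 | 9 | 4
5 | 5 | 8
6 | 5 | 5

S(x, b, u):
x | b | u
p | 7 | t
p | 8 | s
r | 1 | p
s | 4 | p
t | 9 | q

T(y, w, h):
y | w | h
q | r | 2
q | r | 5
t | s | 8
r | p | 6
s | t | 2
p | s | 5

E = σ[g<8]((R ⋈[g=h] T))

σ filters on g, owned by the left side.
E' = (σ[g<8](R) ⋈[g=h] T)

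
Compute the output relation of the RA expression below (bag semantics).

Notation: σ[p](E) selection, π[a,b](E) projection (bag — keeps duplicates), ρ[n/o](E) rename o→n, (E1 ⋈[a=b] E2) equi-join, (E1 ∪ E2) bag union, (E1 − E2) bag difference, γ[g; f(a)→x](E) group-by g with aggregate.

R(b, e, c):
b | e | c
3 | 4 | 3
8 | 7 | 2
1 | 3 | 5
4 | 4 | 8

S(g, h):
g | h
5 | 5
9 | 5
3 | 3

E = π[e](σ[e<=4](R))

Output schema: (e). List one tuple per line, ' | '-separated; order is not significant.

Row counts bottom-up:
  R → 4
  σ[e<=4](R) → 3
  π[e](σ[e<=4](R)) → 3

== RESULT ==
e
3
4
4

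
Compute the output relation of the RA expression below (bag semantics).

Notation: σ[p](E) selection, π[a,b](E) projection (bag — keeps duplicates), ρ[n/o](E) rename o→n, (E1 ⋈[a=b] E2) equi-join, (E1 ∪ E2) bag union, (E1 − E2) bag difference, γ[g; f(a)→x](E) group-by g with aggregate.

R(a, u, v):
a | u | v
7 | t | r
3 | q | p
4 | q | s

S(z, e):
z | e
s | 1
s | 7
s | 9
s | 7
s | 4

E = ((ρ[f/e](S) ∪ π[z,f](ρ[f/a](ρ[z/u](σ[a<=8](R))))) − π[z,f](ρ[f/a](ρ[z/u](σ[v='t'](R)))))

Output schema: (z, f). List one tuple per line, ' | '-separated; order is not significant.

Stepwise |·|:
  S → 5
  ρ[f/e](S) → 5
  R → 3
  σ[a<=8](R) → 3
  ρ[z/u](σ[a<=8](R)) → 3
  ρ[f/a](ρ[z/u](σ[a<=8](R))) → 3
  π[z,f](ρ[f/a](ρ[z/u](σ[a<=8](R)))) → 3
  (ρ[f/e](S) ∪ π[z,f](ρ[f/a](ρ[z/u](σ[a<=8](R))))) → 8
  R → 3
  σ[v='t'](R) → 0
  ρ[z/u](σ[v='t'](R)) → 0
  ρ[f/a](ρ[z/u](σ[v='t'](R))) → 0
  π[z,f](ρ[f/a](ρ[z/u](σ[v='t'](R)))) → 0
  ((ρ[f/e](S) ∪ π[z,f](ρ[f/a](ρ[z/u](σ[a<=8](R))))) − π[z,f](ρ[f/a](ρ[z/u](σ[v='t'](R))))) → 8

== RESULT ==
z | f
q | 3
q | 4
s | 1
s | 4
s | 7
s | 7
s | 9
t | 7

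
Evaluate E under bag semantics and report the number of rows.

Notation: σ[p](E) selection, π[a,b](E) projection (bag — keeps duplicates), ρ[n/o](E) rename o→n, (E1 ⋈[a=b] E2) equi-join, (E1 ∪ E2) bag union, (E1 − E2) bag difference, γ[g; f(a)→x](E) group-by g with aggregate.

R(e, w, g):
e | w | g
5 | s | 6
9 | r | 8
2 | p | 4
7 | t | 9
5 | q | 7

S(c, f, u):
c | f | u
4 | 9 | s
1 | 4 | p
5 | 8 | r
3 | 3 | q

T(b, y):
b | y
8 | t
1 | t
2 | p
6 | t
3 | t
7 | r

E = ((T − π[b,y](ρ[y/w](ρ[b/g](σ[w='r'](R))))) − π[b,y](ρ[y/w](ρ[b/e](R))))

Row counts bottom-up:
  T → 6
  R → 5
  σ[w='r'](R) → 1
  ρ[b/g](σ[w='r'](R)) → 1
  ρ[y/w](ρ[b/g](σ[w='r'](R))) → 1
  π[b,y](ρ[y/w](ρ[b/g](σ[w='r'](R)))) → 1
  (T − π[b,y](ρ[y/w](ρ[b/g](σ[w='r'](R))))) → 6
  R → 5
  ρ[b/e](R) → 5
  ρ[y/w](ρ[b/e](R)) → 5
  π[b,y](ρ[y/w](ρ[b/e](R))) → 5
  ((T − π[b,y](ρ[y/w](ρ[b/g](σ[w='r'](R))))) − π[b,y](ρ[y/w](ρ[b/e](R)))) → 5

|E| = 5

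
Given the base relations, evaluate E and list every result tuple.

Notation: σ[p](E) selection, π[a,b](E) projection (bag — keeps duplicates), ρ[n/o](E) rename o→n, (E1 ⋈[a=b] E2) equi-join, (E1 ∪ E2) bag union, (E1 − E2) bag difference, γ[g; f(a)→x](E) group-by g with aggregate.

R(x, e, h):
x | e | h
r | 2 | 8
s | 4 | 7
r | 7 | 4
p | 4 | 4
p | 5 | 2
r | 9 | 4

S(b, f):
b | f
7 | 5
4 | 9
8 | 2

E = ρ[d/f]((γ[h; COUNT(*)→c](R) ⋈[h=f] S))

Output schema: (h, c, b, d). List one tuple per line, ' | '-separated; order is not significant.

Subexpression sizes:
  R → 6
  γ[h; COUNT(*)→c](R) → 4
  S → 3
  (γ[h; COUNT(*)→c](R) ⋈[h=f] S) → 1
  ρ[d/f]((γ[h; COUNT(*)→c](R) ⋈[h=f] S)) → 1

== RESULT ==
h | c | b | d
2 | 1 | 8 | 2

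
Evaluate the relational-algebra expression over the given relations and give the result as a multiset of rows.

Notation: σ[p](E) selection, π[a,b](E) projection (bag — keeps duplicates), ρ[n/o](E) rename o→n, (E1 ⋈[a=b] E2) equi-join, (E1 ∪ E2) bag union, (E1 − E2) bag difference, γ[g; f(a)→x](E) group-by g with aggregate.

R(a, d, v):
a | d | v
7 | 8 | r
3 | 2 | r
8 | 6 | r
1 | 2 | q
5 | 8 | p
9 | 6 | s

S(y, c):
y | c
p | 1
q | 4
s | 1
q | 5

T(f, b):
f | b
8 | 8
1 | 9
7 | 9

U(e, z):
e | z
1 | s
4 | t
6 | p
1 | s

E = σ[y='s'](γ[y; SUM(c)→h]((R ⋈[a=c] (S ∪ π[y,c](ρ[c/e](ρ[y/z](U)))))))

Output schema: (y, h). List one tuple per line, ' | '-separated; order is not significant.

Row counts bottom-up:
  R → 6
  S → 4
  U → 4
  ρ[y/z](U) → 4
  ρ[c/e](ρ[y/z](U)) → 4
  π[y,c](ρ[c/e](ρ[y/z](U))) → 4
  (S ∪ π[y,c](ρ[c/e](ρ[y/z](U)))) → 8
  (R ⋈[a=c] (S ∪ π[y,c](ρ[c/e](ρ[y/z](U))))) → 5
  γ[y; SUM(c)→h]((R ⋈[a=c] (S ∪ π[y,c](ρ[c/e](ρ[y/z](U)))))) → 3
  σ[y='s'](γ[y; SUM(c)→h]((R ⋈[a=c] (S ∪ π[y,c](ρ[c/e](ρ[y/z](U))))))) → 1

== RESULT ==
y | h
s | 3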